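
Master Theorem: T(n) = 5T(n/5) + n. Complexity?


a=5, b=5, c=1. log_5(5)=1 = c=1. Case 2: O(n^c log n) = O(n log n)
Complexity: O(n log n)


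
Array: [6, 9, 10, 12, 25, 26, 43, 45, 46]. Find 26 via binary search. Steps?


Search for 26:
[0,8] mid=4 arr[4]=25
[5,8] mid=6 arr[6]=43
[5,5] mid=5 arr[5]=26
Total: 3 comparisons


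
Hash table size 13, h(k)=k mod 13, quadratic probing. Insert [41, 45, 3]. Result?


Insertions: 41->slot 2; 45->slot 6; 3->slot 3
Table: [None, None, 41, 3, None, None, 45, None, None, None, None, None, None]


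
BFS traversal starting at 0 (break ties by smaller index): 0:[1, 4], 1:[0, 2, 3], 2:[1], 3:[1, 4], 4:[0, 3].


BFS queue: start with [0]
Visit order: [0, 1, 4, 2, 3]


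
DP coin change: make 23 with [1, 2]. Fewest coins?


dp[0]=0; dp[i]=1+min(dp[i-c] for c in coins)
...dp[18]=9, dp[19]=10, dp[20]=10, dp[21]=11, dp[22]=11, dp[23]=12
Minimum coins for 23 = 12


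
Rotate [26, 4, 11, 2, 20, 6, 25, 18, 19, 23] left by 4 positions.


Left rotate by 4: [20, 6, 25, 18, 19, 23, 26, 4, 11, 2]


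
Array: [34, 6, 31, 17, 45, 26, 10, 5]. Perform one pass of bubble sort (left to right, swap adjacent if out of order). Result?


After one pass: [6, 31, 17, 34, 26, 10, 5, 45]


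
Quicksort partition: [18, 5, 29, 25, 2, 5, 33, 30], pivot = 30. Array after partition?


Elements <= 30 go left of pivot.
Result: [18, 5, 29, 25, 2, 5, 30, 33], pivot at index 6


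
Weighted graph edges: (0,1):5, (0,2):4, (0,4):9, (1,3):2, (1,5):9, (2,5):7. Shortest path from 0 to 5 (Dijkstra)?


Dijkstra from 0:
Distances: {0: 0, 1: 5, 2: 4, 3: 7, 4: 9, 5: 11}
Shortest distance to 5 = 11, path = [0, 2, 5]


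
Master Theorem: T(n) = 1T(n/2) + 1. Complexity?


a=1, b=2, c=0. log_2(1)=0 = c=0. Case 2: O(n^c log n) = O(log n)
Complexity: O(log n)


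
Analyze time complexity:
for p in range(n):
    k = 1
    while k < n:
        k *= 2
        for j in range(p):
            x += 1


Per nesting level: O(n) * O(log n) * O(n) [triangular over p] = O(n^2 log n)
Complexity: O(n^2 log n)


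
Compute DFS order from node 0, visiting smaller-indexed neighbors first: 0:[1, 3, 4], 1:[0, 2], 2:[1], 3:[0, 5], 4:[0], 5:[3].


DFS stack-based: start with [0]
Visit order: [0, 1, 2, 3, 5, 4]


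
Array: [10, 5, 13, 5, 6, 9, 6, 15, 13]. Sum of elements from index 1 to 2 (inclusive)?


Prefix sums: [0, 10, 15, 28, 33, 39, 48, 54, 69, 82]
Sum[1..2] = prefix[3] - prefix[1] = 28 - 10 = 18


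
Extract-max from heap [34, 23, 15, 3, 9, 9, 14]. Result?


Max = 34
Replace root with last, heapify down
Resulting heap: [23, 14, 15, 3, 9, 9]


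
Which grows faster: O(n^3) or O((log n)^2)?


polylogarithmic grows slower than cubic
O((log n)^2) is asymptotically smaller; O(n^3) grows faster


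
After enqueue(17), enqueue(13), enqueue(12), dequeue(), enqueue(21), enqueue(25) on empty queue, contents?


enqueue(17) -> [17]
enqueue(13) -> [17, 13]
enqueue(12) -> [17, 13, 12]
dequeue() returns 17 -> [13, 12]
enqueue(21) -> [13, 12, 21]
enqueue(25) -> [13, 12, 21, 25]
Final queue (front to back): [13, 12, 21, 25]


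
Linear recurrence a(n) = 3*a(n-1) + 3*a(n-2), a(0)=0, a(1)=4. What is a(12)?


Build bottom-up:
...a(10)=535572, a(11)=2030508, a(12)=3*2030508+3*535572=7698240


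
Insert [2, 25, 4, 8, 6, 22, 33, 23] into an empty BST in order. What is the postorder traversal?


Root = 2; build tree by BST insertion.
Postorder traversal: [6, 23, 22, 8, 4, 33, 25, 2]


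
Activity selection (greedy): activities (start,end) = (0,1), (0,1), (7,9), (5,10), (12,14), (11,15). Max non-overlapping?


Greedy: pick earliest-ending, then skip overlaps.
Selected (3 activities): [(0, 1), (7, 9), (12, 14)]


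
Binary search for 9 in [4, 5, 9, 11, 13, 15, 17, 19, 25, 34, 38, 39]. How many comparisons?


Search for 9:
[0,11] mid=5 arr[5]=15
[0,4] mid=2 arr[2]=9
Total: 2 comparisons


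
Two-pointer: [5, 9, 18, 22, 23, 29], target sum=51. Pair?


Two pointers: lo=0, hi=5
Found pair: (22, 29) summing to 51


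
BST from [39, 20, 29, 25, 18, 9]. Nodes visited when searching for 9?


BST root = 39
Search for 9: compare at each node
Path: [39, 20, 18, 9]


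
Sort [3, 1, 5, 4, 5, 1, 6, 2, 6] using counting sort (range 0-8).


Count array: [0, 2, 1, 1, 1, 2, 2, 0, 0]
Reconstruct: [1, 1, 2, 3, 4, 5, 5, 6, 6]


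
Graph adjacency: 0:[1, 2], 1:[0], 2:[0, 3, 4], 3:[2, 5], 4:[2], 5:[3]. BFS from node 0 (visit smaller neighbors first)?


BFS queue: start with [0]
Visit order: [0, 1, 2, 3, 4, 5]


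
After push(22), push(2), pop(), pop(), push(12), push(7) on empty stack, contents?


push(22) -> [22]
push(2) -> [22, 2]
pop() returns 2 -> [22]
pop() returns 22 -> []
push(12) -> [12]
push(7) -> [12, 7]
Final stack (bottom to top): [12, 7]


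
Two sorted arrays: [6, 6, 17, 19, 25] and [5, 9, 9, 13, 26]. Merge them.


Compare heads, take smaller each step.
Merged: [5, 6, 6, 9, 9, 13, 17, 19, 25, 26]


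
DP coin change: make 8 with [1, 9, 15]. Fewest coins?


dp[0]=0; dp[i]=1+min(dp[i-c] for c in coins)
...dp[3]=3, dp[4]=4, dp[5]=5, dp[6]=6, dp[7]=7, dp[8]=8
Minimum coins for 8 = 8


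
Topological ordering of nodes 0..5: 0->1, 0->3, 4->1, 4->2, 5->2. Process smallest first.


Kahn's algorithm, process smallest node first
Order: [0, 3, 4, 1, 5, 2]


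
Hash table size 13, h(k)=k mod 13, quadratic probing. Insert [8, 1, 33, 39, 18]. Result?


Insertions: 8->slot 8; 1->slot 1; 33->slot 7; 39->slot 0; 18->slot 5
Table: [39, 1, None, None, None, 18, None, 33, 8, None, None, None, None]


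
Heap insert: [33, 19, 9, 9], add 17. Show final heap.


Append 17: [33, 19, 9, 9, 17]
Bubble up: no swaps needed
Result: [33, 19, 9, 9, 17]


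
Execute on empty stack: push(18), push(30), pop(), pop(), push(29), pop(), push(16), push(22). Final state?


push(18) -> [18]
push(30) -> [18, 30]
pop() returns 30 -> [18]
pop() returns 18 -> []
push(29) -> [29]
pop() returns 29 -> []
push(16) -> [16]
push(22) -> [16, 22]
Final stack (bottom to top): [16, 22]


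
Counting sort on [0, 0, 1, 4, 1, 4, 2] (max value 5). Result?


Count array: [2, 2, 1, 0, 2, 0]
Reconstruct: [0, 0, 1, 1, 2, 4, 4]


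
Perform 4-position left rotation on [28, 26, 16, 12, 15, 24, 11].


Left rotate by 4: [15, 24, 11, 28, 26, 16, 12]


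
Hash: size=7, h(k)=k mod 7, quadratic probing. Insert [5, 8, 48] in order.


Insertions: 5->slot 5; 8->slot 1; 48->slot 6
Table: [None, 8, None, None, None, 5, 48]


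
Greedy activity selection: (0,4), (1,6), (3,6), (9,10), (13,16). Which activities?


Greedy: pick earliest-ending, then skip overlaps.
Selected (3 activities): [(0, 4), (9, 10), (13, 16)]


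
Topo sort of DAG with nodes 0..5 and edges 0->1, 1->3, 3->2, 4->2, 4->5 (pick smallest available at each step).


Kahn's algorithm, process smallest node first
Order: [0, 1, 3, 4, 2, 5]


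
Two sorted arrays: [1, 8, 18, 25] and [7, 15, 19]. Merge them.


Compare heads, take smaller each step.
Merged: [1, 7, 8, 15, 18, 19, 25]


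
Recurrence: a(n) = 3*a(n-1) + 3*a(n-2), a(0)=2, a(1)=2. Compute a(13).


Build bottom-up:
...a(11)=1818612, a(12)=6894882, a(13)=3*6894882+3*1818612=26140482


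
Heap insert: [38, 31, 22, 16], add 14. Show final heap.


Append 14: [38, 31, 22, 16, 14]
Bubble up: no swaps needed
Result: [38, 31, 22, 16, 14]


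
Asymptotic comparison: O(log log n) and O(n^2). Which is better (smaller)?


double-logarithmic grows slower than quadratic
O(log log n) is asymptotically smaller; O(n^2) grows faster


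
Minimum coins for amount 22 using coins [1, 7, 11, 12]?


dp[0]=0; dp[i]=1+min(dp[i-c] for c in coins)
...dp[17]=5, dp[18]=2, dp[19]=2, dp[20]=3, dp[21]=3, dp[22]=2
Minimum coins for 22 = 2


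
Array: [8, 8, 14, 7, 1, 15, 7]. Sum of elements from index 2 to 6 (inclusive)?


Prefix sums: [0, 8, 16, 30, 37, 38, 53, 60]
Sum[2..6] = prefix[7] - prefix[2] = 60 - 16 = 44


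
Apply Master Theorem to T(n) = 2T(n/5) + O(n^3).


a=2, b=5, c=3. log_5(2)=0.431 < c=3. Case 3: O(n^c) = O(n^3)
Complexity: O(n^3)


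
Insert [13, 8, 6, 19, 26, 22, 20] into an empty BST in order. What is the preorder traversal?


Root = 13; build tree by BST insertion.
Preorder traversal: [13, 8, 6, 19, 26, 22, 20]


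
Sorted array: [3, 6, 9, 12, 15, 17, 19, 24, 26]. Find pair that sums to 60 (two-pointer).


Two pointers: lo=0, hi=8
No pair sums to 60


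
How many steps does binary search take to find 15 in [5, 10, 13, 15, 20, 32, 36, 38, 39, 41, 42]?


Search for 15:
[0,10] mid=5 arr[5]=32
[0,4] mid=2 arr[2]=13
[3,4] mid=3 arr[3]=15
Total: 3 comparisons


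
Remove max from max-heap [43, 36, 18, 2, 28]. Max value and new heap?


Max = 43
Replace root with last, heapify down
Resulting heap: [36, 28, 18, 2]


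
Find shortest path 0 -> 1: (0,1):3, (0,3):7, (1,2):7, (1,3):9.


Dijkstra from 0:
Distances: {0: 0, 1: 3, 2: 10, 3: 7}
Shortest distance to 1 = 3, path = [0, 1]


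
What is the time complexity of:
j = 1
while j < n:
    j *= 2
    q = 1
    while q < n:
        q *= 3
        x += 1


Per nesting level: O(log n) * O(log n) = O((log n)^2)
Complexity: O((log n)^2)


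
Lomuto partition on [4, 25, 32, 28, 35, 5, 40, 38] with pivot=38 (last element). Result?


Elements <= 38 go left of pivot.
Result: [4, 25, 32, 28, 35, 5, 38, 40], pivot at index 6


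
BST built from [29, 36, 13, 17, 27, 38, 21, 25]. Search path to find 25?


BST root = 29
Search for 25: compare at each node
Path: [29, 13, 17, 27, 21, 25]


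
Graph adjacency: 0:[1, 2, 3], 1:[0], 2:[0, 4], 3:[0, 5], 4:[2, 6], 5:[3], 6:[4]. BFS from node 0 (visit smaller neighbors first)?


BFS queue: start with [0]
Visit order: [0, 1, 2, 3, 4, 5, 6]


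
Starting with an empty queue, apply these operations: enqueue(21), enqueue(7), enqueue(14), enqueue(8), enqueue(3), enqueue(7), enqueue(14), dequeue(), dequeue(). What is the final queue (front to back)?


enqueue(21) -> [21]
enqueue(7) -> [21, 7]
enqueue(14) -> [21, 7, 14]
enqueue(8) -> [21, 7, 14, 8]
enqueue(3) -> [21, 7, 14, 8, 3]
enqueue(7) -> [21, 7, 14, 8, 3, 7]
enqueue(14) -> [21, 7, 14, 8, 3, 7, 14]
dequeue() returns 21 -> [7, 14, 8, 3, 7, 14]
dequeue() returns 7 -> [14, 8, 3, 7, 14]
Final queue (front to back): [14, 8, 3, 7, 14]


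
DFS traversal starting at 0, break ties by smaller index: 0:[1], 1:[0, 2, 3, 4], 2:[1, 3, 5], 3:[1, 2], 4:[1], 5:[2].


DFS stack-based: start with [0]
Visit order: [0, 1, 2, 3, 5, 4]


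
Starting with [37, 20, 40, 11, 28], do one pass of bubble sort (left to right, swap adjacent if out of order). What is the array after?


After one pass: [20, 37, 11, 28, 40]


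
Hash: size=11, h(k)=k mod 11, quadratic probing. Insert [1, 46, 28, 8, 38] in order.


Insertions: 1->slot 1; 46->slot 2; 28->slot 6; 8->slot 8; 38->slot 5
Table: [None, 1, 46, None, None, 38, 28, None, 8, None, None]


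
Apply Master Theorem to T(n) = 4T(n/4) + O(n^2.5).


a=4, b=4, c=2.5. log_4(4)=1 < c=2.5. Case 3: O(n^c) = O(n^2.500)
Complexity: O(n^2.500)


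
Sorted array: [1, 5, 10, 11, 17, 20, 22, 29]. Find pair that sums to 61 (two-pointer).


Two pointers: lo=0, hi=7
No pair sums to 61


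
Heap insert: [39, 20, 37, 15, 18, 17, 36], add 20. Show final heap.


Append 20: [39, 20, 37, 15, 18, 17, 36, 20]
Bubble up: swap idx 7(20) with idx 3(15)
Result: [39, 20, 37, 20, 18, 17, 36, 15]


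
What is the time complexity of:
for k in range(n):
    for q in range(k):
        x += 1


Per nesting level: O(n) * O(n) [triangular over k] = O(n^2)
Complexity: O(n^2)


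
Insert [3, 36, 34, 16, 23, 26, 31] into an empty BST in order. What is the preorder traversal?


Root = 3; build tree by BST insertion.
Preorder traversal: [3, 36, 34, 16, 23, 26, 31]


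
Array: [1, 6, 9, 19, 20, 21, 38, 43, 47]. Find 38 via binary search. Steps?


Search for 38:
[0,8] mid=4 arr[4]=20
[5,8] mid=6 arr[6]=38
Total: 2 comparisons


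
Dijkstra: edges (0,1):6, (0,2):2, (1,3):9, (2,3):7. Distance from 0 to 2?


Dijkstra from 0:
Distances: {0: 0, 1: 6, 2: 2, 3: 9}
Shortest distance to 2 = 2, path = [0, 2]


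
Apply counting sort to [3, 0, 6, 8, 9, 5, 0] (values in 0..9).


Count array: [2, 0, 0, 1, 0, 1, 1, 0, 1, 1]
Reconstruct: [0, 0, 3, 5, 6, 8, 9]


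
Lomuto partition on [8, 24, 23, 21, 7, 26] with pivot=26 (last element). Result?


Elements <= 26 go left of pivot.
Result: [8, 24, 23, 21, 7, 26], pivot at index 5


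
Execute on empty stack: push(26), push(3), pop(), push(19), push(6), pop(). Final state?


push(26) -> [26]
push(3) -> [26, 3]
pop() returns 3 -> [26]
push(19) -> [26, 19]
push(6) -> [26, 19, 6]
pop() returns 6 -> [26, 19]
Final stack (bottom to top): [26, 19]


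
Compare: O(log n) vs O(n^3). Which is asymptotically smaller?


logarithmic grows slower than cubic
O(log n) is asymptotically smaller; O(n^3) grows faster


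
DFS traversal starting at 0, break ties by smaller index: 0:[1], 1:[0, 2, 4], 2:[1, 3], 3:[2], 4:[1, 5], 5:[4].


DFS stack-based: start with [0]
Visit order: [0, 1, 2, 3, 4, 5]


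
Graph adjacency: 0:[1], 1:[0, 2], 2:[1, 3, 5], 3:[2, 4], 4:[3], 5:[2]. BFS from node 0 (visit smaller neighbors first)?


BFS queue: start with [0]
Visit order: [0, 1, 2, 3, 5, 4]


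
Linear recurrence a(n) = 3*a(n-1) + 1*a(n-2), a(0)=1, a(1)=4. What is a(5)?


Build bottom-up:
...a(3)=43, a(4)=142, a(5)=3*142+1*43=469


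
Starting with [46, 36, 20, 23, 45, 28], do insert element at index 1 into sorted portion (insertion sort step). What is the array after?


After one pass: [36, 46, 20, 23, 45, 28]


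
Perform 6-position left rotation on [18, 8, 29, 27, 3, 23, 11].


Left rotate by 6: [11, 18, 8, 29, 27, 3, 23]


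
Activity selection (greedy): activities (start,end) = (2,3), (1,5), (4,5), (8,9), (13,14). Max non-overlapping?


Greedy: pick earliest-ending, then skip overlaps.
Selected (4 activities): [(2, 3), (4, 5), (8, 9), (13, 14)]


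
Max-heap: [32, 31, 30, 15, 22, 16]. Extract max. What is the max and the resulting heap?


Max = 32
Replace root with last, heapify down
Resulting heap: [31, 22, 30, 15, 16]


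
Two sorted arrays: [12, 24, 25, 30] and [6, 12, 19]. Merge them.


Compare heads, take smaller each step.
Merged: [6, 12, 12, 19, 24, 25, 30]


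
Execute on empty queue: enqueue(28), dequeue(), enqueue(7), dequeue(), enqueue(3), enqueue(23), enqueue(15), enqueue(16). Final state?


enqueue(28) -> [28]
dequeue() returns 28 -> []
enqueue(7) -> [7]
dequeue() returns 7 -> []
enqueue(3) -> [3]
enqueue(23) -> [3, 23]
enqueue(15) -> [3, 23, 15]
enqueue(16) -> [3, 23, 15, 16]
Final queue (front to back): [3, 23, 15, 16]


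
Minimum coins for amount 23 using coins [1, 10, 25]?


dp[0]=0; dp[i]=1+min(dp[i-c] for c in coins)
...dp[18]=9, dp[19]=10, dp[20]=2, dp[21]=3, dp[22]=4, dp[23]=5
Minimum coins for 23 = 5


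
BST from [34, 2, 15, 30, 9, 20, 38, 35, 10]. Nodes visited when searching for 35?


BST root = 34
Search for 35: compare at each node
Path: [34, 38, 35]


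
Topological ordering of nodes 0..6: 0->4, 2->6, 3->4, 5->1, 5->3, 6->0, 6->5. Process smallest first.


Kahn's algorithm, process smallest node first
Order: [2, 6, 0, 5, 1, 3, 4]


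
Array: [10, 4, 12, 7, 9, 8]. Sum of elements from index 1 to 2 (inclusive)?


Prefix sums: [0, 10, 14, 26, 33, 42, 50]
Sum[1..2] = prefix[3] - prefix[1] = 26 - 10 = 16


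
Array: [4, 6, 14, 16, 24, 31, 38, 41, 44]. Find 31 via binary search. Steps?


Search for 31:
[0,8] mid=4 arr[4]=24
[5,8] mid=6 arr[6]=38
[5,5] mid=5 arr[5]=31
Total: 3 comparisons


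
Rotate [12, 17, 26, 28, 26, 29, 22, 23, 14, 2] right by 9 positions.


Right rotate by 9: [17, 26, 28, 26, 29, 22, 23, 14, 2, 12]


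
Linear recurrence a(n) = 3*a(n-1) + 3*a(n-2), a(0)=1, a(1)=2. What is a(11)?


Build bottom-up:
...a(9)=98577, a(10)=373734, a(11)=3*373734+3*98577=1416933


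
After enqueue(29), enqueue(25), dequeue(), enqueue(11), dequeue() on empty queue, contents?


enqueue(29) -> [29]
enqueue(25) -> [29, 25]
dequeue() returns 29 -> [25]
enqueue(11) -> [25, 11]
dequeue() returns 25 -> [11]
Final queue (front to back): [11]


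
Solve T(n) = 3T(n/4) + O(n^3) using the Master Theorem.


a=3, b=4, c=3. log_4(3)=0.792 < c=3. Case 3: O(n^c) = O(n^3)
Complexity: O(n^3)


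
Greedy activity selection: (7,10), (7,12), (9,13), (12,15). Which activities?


Greedy: pick earliest-ending, then skip overlaps.
Selected (2 activities): [(7, 10), (12, 15)]


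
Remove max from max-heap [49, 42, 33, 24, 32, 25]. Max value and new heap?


Max = 49
Replace root with last, heapify down
Resulting heap: [42, 32, 33, 24, 25]


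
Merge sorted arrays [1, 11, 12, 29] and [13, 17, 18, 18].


Compare heads, take smaller each step.
Merged: [1, 11, 12, 13, 17, 18, 18, 29]


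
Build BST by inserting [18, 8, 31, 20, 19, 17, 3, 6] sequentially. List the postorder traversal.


Root = 18; build tree by BST insertion.
Postorder traversal: [6, 3, 17, 8, 19, 20, 31, 18]


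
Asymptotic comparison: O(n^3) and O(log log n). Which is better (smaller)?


double-logarithmic grows slower than cubic
O(log log n) is asymptotically smaller; O(n^3) grows faster


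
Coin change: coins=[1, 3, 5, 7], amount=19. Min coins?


dp[0]=0; dp[i]=1+min(dp[i-c] for c in coins)
...dp[14]=2, dp[15]=3, dp[16]=4, dp[17]=3, dp[18]=4, dp[19]=3
Minimum coins for 19 = 3


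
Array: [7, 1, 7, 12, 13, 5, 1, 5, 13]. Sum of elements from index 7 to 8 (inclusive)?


Prefix sums: [0, 7, 8, 15, 27, 40, 45, 46, 51, 64]
Sum[7..8] = prefix[9] - prefix[7] = 64 - 46 = 18


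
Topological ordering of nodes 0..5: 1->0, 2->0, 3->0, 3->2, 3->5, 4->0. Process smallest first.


Kahn's algorithm, process smallest node first
Order: [1, 3, 2, 4, 0, 5]


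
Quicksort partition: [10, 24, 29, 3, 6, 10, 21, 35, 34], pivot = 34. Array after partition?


Elements <= 34 go left of pivot.
Result: [10, 24, 29, 3, 6, 10, 21, 34, 35], pivot at index 7


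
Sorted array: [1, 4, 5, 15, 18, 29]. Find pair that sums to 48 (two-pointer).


Two pointers: lo=0, hi=5
No pair sums to 48


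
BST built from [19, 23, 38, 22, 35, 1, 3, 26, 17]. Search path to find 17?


BST root = 19
Search for 17: compare at each node
Path: [19, 1, 3, 17]


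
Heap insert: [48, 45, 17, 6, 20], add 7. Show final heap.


Append 7: [48, 45, 17, 6, 20, 7]
Bubble up: no swaps needed
Result: [48, 45, 17, 6, 20, 7]


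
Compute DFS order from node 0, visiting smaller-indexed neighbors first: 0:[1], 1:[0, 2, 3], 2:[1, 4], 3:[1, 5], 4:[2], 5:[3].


DFS stack-based: start with [0]
Visit order: [0, 1, 2, 4, 3, 5]


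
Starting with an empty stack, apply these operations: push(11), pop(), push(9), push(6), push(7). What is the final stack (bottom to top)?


push(11) -> [11]
pop() returns 11 -> []
push(9) -> [9]
push(6) -> [9, 6]
push(7) -> [9, 6, 7]
Final stack (bottom to top): [9, 6, 7]


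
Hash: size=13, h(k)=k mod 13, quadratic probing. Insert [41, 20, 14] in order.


Insertions: 41->slot 2; 20->slot 7; 14->slot 1
Table: [None, 14, 41, None, None, None, None, 20, None, None, None, None, None]


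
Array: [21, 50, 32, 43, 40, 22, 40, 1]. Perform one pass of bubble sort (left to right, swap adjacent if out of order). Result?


After one pass: [21, 32, 43, 40, 22, 40, 1, 50]


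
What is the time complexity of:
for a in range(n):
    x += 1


Per nesting level: O(n) = O(n)
Complexity: O(n)


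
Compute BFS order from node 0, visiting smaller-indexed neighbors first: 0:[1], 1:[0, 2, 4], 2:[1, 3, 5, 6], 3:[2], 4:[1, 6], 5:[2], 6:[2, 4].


BFS queue: start with [0]
Visit order: [0, 1, 2, 4, 3, 5, 6]


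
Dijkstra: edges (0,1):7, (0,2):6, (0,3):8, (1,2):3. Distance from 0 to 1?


Dijkstra from 0:
Distances: {0: 0, 1: 7, 2: 6, 3: 8}
Shortest distance to 1 = 7, path = [0, 1]


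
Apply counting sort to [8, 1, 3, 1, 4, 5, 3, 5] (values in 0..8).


Count array: [0, 2, 0, 2, 1, 2, 0, 0, 1]
Reconstruct: [1, 1, 3, 3, 4, 5, 5, 8]


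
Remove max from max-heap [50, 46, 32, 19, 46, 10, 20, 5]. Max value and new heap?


Max = 50
Replace root with last, heapify down
Resulting heap: [46, 46, 32, 19, 5, 10, 20]


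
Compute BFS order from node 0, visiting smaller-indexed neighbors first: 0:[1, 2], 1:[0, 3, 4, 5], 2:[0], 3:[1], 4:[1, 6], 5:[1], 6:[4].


BFS queue: start with [0]
Visit order: [0, 1, 2, 3, 4, 5, 6]


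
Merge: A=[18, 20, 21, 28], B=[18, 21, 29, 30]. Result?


Compare heads, take smaller each step.
Merged: [18, 18, 20, 21, 21, 28, 29, 30]


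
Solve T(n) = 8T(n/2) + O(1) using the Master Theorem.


a=8, b=2, c=0. log_2(8)=3 > c=0. Case 1: O(n^log_b(a)) = O(n^3)
Complexity: O(n^3)


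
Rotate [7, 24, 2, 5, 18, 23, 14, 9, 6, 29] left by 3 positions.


Left rotate by 3: [5, 18, 23, 14, 9, 6, 29, 7, 24, 2]


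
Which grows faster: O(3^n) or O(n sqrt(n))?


n^1.5 grows slower than exponential (base 3)
O(n sqrt(n)) is asymptotically smaller; O(3^n) grows faster


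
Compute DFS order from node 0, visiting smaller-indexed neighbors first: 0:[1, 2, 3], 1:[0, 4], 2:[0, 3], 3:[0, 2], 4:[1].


DFS stack-based: start with [0]
Visit order: [0, 1, 4, 2, 3]


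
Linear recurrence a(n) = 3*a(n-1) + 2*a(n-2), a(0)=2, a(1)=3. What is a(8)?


Build bottom-up:
...a(6)=2041, a(7)=7269, a(8)=3*7269+2*2041=25889


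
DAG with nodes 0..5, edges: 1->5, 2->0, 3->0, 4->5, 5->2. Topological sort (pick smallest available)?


Kahn's algorithm, process smallest node first
Order: [1, 3, 4, 5, 2, 0]


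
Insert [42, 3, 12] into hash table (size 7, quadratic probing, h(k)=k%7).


Insertions: 42->slot 0; 3->slot 3; 12->slot 5
Table: [42, None, None, 3, None, 12, None]


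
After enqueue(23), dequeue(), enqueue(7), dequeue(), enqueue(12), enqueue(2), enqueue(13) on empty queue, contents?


enqueue(23) -> [23]
dequeue() returns 23 -> []
enqueue(7) -> [7]
dequeue() returns 7 -> []
enqueue(12) -> [12]
enqueue(2) -> [12, 2]
enqueue(13) -> [12, 2, 13]
Final queue (front to back): [12, 2, 13]


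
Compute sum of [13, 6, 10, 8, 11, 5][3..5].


Prefix sums: [0, 13, 19, 29, 37, 48, 53]
Sum[3..5] = prefix[6] - prefix[3] = 53 - 29 = 24


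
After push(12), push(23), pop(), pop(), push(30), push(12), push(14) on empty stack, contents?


push(12) -> [12]
push(23) -> [12, 23]
pop() returns 23 -> [12]
pop() returns 12 -> []
push(30) -> [30]
push(12) -> [30, 12]
push(14) -> [30, 12, 14]
Final stack (bottom to top): [30, 12, 14]


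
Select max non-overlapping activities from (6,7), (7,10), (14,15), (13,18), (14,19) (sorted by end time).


Greedy: pick earliest-ending, then skip overlaps.
Selected (3 activities): [(6, 7), (7, 10), (14, 15)]


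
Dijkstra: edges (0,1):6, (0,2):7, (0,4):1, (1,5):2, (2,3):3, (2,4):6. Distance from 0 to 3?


Dijkstra from 0:
Distances: {0: 0, 1: 6, 2: 7, 3: 10, 4: 1, 5: 8}
Shortest distance to 3 = 10, path = [0, 2, 3]


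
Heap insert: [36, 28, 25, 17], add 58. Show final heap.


Append 58: [36, 28, 25, 17, 58]
Bubble up: swap idx 4(58) with idx 1(28); swap idx 1(58) with idx 0(36)
Result: [58, 36, 25, 17, 28]


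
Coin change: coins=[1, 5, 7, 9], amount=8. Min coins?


dp[0]=0; dp[i]=1+min(dp[i-c] for c in coins)
...dp[3]=3, dp[4]=4, dp[5]=1, dp[6]=2, dp[7]=1, dp[8]=2
Minimum coins for 8 = 2


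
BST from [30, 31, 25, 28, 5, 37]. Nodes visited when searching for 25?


BST root = 30
Search for 25: compare at each node
Path: [30, 25]


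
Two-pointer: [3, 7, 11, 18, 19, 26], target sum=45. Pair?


Two pointers: lo=0, hi=5
Found pair: (19, 26) summing to 45


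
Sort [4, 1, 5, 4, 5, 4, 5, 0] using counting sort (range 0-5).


Count array: [1, 1, 0, 0, 3, 3]
Reconstruct: [0, 1, 4, 4, 4, 5, 5, 5]


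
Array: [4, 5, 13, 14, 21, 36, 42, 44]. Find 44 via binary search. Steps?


Search for 44:
[0,7] mid=3 arr[3]=14
[4,7] mid=5 arr[5]=36
[6,7] mid=6 arr[6]=42
[7,7] mid=7 arr[7]=44
Total: 4 comparisons


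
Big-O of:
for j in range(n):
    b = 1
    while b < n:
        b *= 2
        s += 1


Per nesting level: O(n) * O(log n) = O(n log n)
Complexity: O(n log n)


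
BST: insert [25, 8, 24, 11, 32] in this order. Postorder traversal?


Root = 25; build tree by BST insertion.
Postorder traversal: [11, 24, 8, 32, 25]


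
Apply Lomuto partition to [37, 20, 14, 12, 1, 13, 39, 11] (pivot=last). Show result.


Elements <= 11 go left of pivot.
Result: [1, 11, 14, 12, 37, 13, 39, 20], pivot at index 1


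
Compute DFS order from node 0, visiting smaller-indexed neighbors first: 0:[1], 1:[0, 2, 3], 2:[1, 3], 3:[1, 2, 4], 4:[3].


DFS stack-based: start with [0]
Visit order: [0, 1, 2, 3, 4]


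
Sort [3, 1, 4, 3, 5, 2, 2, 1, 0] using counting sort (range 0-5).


Count array: [1, 2, 2, 2, 1, 1]
Reconstruct: [0, 1, 1, 2, 2, 3, 3, 4, 5]


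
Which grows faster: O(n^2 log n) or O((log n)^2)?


polylogarithmic grows slower than n^2 log n
O((log n)^2) is asymptotically smaller; O(n^2 log n) grows faster


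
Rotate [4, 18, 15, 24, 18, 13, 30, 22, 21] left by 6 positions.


Left rotate by 6: [30, 22, 21, 4, 18, 15, 24, 18, 13]


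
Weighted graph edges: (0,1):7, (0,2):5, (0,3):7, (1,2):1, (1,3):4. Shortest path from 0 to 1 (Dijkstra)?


Dijkstra from 0:
Distances: {0: 0, 1: 6, 2: 5, 3: 7}
Shortest distance to 1 = 6, path = [0, 2, 1]


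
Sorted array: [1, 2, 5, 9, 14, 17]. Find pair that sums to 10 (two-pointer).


Two pointers: lo=0, hi=5
Found pair: (1, 9) summing to 10


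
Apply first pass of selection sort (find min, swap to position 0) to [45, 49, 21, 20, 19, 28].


After one pass: [19, 49, 21, 20, 45, 28]


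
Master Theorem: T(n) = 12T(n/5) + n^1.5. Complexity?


a=12, b=5, c=1.5. log_5(12)=1.544 > c=1.5. Case 1: O(n^log_b(a)) = O(n^1.544)
Complexity: O(n^1.544)


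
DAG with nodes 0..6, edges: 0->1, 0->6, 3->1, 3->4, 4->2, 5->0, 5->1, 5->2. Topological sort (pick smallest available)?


Kahn's algorithm, process smallest node first
Order: [3, 4, 5, 0, 1, 2, 6]


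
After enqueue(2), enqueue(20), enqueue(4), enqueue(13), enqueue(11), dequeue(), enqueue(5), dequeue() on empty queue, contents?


enqueue(2) -> [2]
enqueue(20) -> [2, 20]
enqueue(4) -> [2, 20, 4]
enqueue(13) -> [2, 20, 4, 13]
enqueue(11) -> [2, 20, 4, 13, 11]
dequeue() returns 2 -> [20, 4, 13, 11]
enqueue(5) -> [20, 4, 13, 11, 5]
dequeue() returns 20 -> [4, 13, 11, 5]
Final queue (front to back): [4, 13, 11, 5]


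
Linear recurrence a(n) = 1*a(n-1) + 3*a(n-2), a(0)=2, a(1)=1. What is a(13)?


Build bottom-up:
...a(11)=9637, a(12)=22258, a(13)=1*22258+3*9637=51169


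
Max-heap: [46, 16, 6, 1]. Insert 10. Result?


Append 10: [46, 16, 6, 1, 10]
Bubble up: no swaps needed
Result: [46, 16, 6, 1, 10]


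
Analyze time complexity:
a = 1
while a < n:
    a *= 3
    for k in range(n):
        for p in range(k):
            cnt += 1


Per nesting level: O(log n) * O(n) * O(n) [triangular over k] = O(n^2 log n)
Complexity: O(n^2 log n)


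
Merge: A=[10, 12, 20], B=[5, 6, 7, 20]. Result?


Compare heads, take smaller each step.
Merged: [5, 6, 7, 10, 12, 20, 20]


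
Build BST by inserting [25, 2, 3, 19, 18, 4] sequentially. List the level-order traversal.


Root = 25; build tree by BST insertion.
Level-Order traversal: [25, 2, 3, 19, 18, 4]


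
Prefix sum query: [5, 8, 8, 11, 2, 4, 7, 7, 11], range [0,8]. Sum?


Prefix sums: [0, 5, 13, 21, 32, 34, 38, 45, 52, 63]
Sum[0..8] = prefix[9] - prefix[0] = 63 - 0 = 63


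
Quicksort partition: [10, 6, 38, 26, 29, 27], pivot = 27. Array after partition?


Elements <= 27 go left of pivot.
Result: [10, 6, 26, 27, 29, 38], pivot at index 3


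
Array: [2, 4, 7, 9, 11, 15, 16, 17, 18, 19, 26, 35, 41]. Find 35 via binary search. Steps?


Search for 35:
[0,12] mid=6 arr[6]=16
[7,12] mid=9 arr[9]=19
[10,12] mid=11 arr[11]=35
Total: 3 comparisons


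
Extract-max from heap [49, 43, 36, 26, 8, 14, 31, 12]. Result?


Max = 49
Replace root with last, heapify down
Resulting heap: [43, 26, 36, 12, 8, 14, 31]


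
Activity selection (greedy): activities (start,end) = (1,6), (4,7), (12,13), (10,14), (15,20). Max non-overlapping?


Greedy: pick earliest-ending, then skip overlaps.
Selected (3 activities): [(1, 6), (12, 13), (15, 20)]


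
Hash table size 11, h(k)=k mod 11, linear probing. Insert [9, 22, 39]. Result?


Insertions: 9->slot 9; 22->slot 0; 39->slot 6
Table: [22, None, None, None, None, None, 39, None, None, 9, None]


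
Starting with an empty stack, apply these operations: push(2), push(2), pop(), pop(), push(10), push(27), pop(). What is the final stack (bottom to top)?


push(2) -> [2]
push(2) -> [2, 2]
pop() returns 2 -> [2]
pop() returns 2 -> []
push(10) -> [10]
push(27) -> [10, 27]
pop() returns 27 -> [10]
Final stack (bottom to top): [10]


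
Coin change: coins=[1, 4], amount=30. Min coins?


dp[0]=0; dp[i]=1+min(dp[i-c] for c in coins)
...dp[25]=7, dp[26]=8, dp[27]=9, dp[28]=7, dp[29]=8, dp[30]=9
Minimum coins for 30 = 9


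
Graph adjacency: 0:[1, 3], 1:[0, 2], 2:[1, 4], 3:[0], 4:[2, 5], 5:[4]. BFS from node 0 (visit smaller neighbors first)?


BFS queue: start with [0]
Visit order: [0, 1, 3, 2, 4, 5]


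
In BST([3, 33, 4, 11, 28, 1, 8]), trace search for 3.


BST root = 3
Search for 3: compare at each node
Path: [3]


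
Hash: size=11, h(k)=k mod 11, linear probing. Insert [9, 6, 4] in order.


Insertions: 9->slot 9; 6->slot 6; 4->slot 4
Table: [None, None, None, None, 4, None, 6, None, None, 9, None]


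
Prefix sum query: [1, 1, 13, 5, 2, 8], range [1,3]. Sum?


Prefix sums: [0, 1, 2, 15, 20, 22, 30]
Sum[1..3] = prefix[4] - prefix[1] = 20 - 1 = 19


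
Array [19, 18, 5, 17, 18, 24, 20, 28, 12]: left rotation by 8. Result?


Left rotate by 8: [12, 19, 18, 5, 17, 18, 24, 20, 28]


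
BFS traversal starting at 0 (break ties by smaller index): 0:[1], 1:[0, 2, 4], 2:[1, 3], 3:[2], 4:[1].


BFS queue: start with [0]
Visit order: [0, 1, 2, 4, 3]


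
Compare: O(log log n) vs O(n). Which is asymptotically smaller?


double-logarithmic grows slower than linear
O(log log n) is asymptotically smaller; O(n) grows faster


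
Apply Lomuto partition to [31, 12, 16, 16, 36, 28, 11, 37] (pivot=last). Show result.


Elements <= 37 go left of pivot.
Result: [31, 12, 16, 16, 36, 28, 11, 37], pivot at index 7


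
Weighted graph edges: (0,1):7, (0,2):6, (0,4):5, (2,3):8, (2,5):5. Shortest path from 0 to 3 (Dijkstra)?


Dijkstra from 0:
Distances: {0: 0, 1: 7, 2: 6, 3: 14, 4: 5, 5: 11}
Shortest distance to 3 = 14, path = [0, 2, 3]


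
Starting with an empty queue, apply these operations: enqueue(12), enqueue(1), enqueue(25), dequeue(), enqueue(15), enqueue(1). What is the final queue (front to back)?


enqueue(12) -> [12]
enqueue(1) -> [12, 1]
enqueue(25) -> [12, 1, 25]
dequeue() returns 12 -> [1, 25]
enqueue(15) -> [1, 25, 15]
enqueue(1) -> [1, 25, 15, 1]
Final queue (front to back): [1, 25, 15, 1]


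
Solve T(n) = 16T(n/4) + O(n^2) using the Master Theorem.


a=16, b=4, c=2. log_4(16)=2 = c=2. Case 2: O(n^c log n) = O(n^2 log n)
Complexity: O(n^2 log n)


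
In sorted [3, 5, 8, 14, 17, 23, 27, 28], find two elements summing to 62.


Two pointers: lo=0, hi=7
No pair sums to 62


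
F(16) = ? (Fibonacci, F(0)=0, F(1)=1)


F(n)=F(n-1)+F(n-2)
...F(14)=377, F(15)=610, F(16)=987


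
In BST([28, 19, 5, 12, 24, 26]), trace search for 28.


BST root = 28
Search for 28: compare at each node
Path: [28]


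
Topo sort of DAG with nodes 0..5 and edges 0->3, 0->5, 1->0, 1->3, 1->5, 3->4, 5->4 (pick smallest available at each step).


Kahn's algorithm, process smallest node first
Order: [1, 0, 2, 3, 5, 4]


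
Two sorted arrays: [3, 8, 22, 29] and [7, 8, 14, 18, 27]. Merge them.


Compare heads, take smaller each step.
Merged: [3, 7, 8, 8, 14, 18, 22, 27, 29]


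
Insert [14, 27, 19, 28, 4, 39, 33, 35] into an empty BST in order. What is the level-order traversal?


Root = 14; build tree by BST insertion.
Level-Order traversal: [14, 4, 27, 19, 28, 39, 33, 35]


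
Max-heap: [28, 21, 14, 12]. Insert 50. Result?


Append 50: [28, 21, 14, 12, 50]
Bubble up: swap idx 4(50) with idx 1(21); swap idx 1(50) with idx 0(28)
Result: [50, 28, 14, 12, 21]


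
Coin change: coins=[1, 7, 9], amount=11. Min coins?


dp[0]=0; dp[i]=1+min(dp[i-c] for c in coins)
...dp[6]=6, dp[7]=1, dp[8]=2, dp[9]=1, dp[10]=2, dp[11]=3
Minimum coins for 11 = 3


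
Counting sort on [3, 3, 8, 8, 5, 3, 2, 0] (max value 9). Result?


Count array: [1, 0, 1, 3, 0, 1, 0, 0, 2, 0]
Reconstruct: [0, 2, 3, 3, 3, 5, 8, 8]


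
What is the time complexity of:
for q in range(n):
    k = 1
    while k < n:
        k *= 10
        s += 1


Per nesting level: O(n) * O(log n) = O(n log n)
Complexity: O(n log n)


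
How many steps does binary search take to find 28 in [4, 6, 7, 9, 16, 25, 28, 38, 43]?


Search for 28:
[0,8] mid=4 arr[4]=16
[5,8] mid=6 arr[6]=28
Total: 2 comparisons


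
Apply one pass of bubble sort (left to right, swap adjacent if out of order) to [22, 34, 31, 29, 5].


After one pass: [22, 31, 29, 5, 34]


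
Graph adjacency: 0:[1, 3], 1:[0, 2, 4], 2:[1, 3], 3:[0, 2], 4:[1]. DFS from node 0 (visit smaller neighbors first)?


DFS stack-based: start with [0]
Visit order: [0, 1, 2, 3, 4]


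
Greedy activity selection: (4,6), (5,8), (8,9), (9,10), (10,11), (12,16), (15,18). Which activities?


Greedy: pick earliest-ending, then skip overlaps.
Selected (5 activities): [(4, 6), (8, 9), (9, 10), (10, 11), (12, 16)]


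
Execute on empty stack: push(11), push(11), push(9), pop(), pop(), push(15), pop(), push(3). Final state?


push(11) -> [11]
push(11) -> [11, 11]
push(9) -> [11, 11, 9]
pop() returns 9 -> [11, 11]
pop() returns 11 -> [11]
push(15) -> [11, 15]
pop() returns 15 -> [11]
push(3) -> [11, 3]
Final stack (bottom to top): [11, 3]


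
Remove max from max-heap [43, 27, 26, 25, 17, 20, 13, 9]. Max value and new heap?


Max = 43
Replace root with last, heapify down
Resulting heap: [27, 25, 26, 9, 17, 20, 13]


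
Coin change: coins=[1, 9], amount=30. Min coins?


dp[0]=0; dp[i]=1+min(dp[i-c] for c in coins)
...dp[25]=9, dp[26]=10, dp[27]=3, dp[28]=4, dp[29]=5, dp[30]=6
Minimum coins for 30 = 6


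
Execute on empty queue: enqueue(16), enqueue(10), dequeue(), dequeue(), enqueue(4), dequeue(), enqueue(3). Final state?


enqueue(16) -> [16]
enqueue(10) -> [16, 10]
dequeue() returns 16 -> [10]
dequeue() returns 10 -> []
enqueue(4) -> [4]
dequeue() returns 4 -> []
enqueue(3) -> [3]
Final queue (front to back): [3]


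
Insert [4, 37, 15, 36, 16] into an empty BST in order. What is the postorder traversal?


Root = 4; build tree by BST insertion.
Postorder traversal: [16, 36, 15, 37, 4]


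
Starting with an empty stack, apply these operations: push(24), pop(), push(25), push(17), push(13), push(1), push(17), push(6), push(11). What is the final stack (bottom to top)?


push(24) -> [24]
pop() returns 24 -> []
push(25) -> [25]
push(17) -> [25, 17]
push(13) -> [25, 17, 13]
push(1) -> [25, 17, 13, 1]
push(17) -> [25, 17, 13, 1, 17]
push(6) -> [25, 17, 13, 1, 17, 6]
push(11) -> [25, 17, 13, 1, 17, 6, 11]
Final stack (bottom to top): [25, 17, 13, 1, 17, 6, 11]


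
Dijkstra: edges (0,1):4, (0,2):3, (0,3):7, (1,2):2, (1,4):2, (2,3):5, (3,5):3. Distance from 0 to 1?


Dijkstra from 0:
Distances: {0: 0, 1: 4, 2: 3, 3: 7, 4: 6, 5: 10}
Shortest distance to 1 = 4, path = [0, 1]


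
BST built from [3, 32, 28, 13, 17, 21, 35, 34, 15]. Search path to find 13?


BST root = 3
Search for 13: compare at each node
Path: [3, 32, 28, 13]


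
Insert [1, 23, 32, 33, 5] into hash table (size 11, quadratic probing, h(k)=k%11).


Insertions: 1->slot 1; 23->slot 2; 32->slot 10; 33->slot 0; 5->slot 5
Table: [33, 1, 23, None, None, 5, None, None, None, None, 32]


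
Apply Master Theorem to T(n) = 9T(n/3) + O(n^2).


a=9, b=3, c=2. log_3(9)=2 = c=2. Case 2: O(n^c log n) = O(n^2 log n)
Complexity: O(n^2 log n)


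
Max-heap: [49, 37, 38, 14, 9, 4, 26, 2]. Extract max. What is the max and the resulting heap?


Max = 49
Replace root with last, heapify down
Resulting heap: [38, 37, 26, 14, 9, 4, 2]


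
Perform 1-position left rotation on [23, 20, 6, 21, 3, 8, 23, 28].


Left rotate by 1: [20, 6, 21, 3, 8, 23, 28, 23]


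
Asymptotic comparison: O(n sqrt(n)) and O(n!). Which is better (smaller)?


n^1.5 grows slower than factorial
O(n sqrt(n)) is asymptotically smaller; O(n!) grows faster


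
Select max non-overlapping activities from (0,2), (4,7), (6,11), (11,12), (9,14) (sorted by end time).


Greedy: pick earliest-ending, then skip overlaps.
Selected (3 activities): [(0, 2), (4, 7), (11, 12)]


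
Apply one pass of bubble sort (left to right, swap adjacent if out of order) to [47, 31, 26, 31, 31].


After one pass: [31, 26, 31, 31, 47]


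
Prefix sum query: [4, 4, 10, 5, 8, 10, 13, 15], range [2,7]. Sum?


Prefix sums: [0, 4, 8, 18, 23, 31, 41, 54, 69]
Sum[2..7] = prefix[8] - prefix[2] = 69 - 8 = 61


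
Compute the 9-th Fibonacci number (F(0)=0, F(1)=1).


F(n)=F(n-1)+F(n-2)
...F(7)=13, F(8)=21, F(9)=34


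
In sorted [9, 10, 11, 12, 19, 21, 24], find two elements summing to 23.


Two pointers: lo=0, hi=6
Found pair: (11, 12) summing to 23


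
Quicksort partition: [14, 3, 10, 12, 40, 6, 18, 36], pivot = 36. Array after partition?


Elements <= 36 go left of pivot.
Result: [14, 3, 10, 12, 6, 18, 36, 40], pivot at index 6


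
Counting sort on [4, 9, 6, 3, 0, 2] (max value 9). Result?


Count array: [1, 0, 1, 1, 1, 0, 1, 0, 0, 1]
Reconstruct: [0, 2, 3, 4, 6, 9]


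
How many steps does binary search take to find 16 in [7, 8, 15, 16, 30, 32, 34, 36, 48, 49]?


Search for 16:
[0,9] mid=4 arr[4]=30
[0,3] mid=1 arr[1]=8
[2,3] mid=2 arr[2]=15
[3,3] mid=3 arr[3]=16
Total: 4 comparisons


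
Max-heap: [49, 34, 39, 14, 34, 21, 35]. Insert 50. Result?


Append 50: [49, 34, 39, 14, 34, 21, 35, 50]
Bubble up: swap idx 7(50) with idx 3(14); swap idx 3(50) with idx 1(34); swap idx 1(50) with idx 0(49)
Result: [50, 49, 39, 34, 34, 21, 35, 14]


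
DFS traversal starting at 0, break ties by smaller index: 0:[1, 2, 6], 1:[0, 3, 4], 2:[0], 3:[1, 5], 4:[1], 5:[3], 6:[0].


DFS stack-based: start with [0]
Visit order: [0, 1, 3, 5, 4, 2, 6]


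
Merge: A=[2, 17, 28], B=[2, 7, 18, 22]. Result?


Compare heads, take smaller each step.
Merged: [2, 2, 7, 17, 18, 22, 28]


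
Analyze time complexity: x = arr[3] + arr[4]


Analysis: constant-time operation, no loop
Complexity: O(1)


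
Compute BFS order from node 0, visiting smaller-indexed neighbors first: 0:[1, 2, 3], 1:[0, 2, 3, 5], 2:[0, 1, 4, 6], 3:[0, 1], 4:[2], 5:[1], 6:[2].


BFS queue: start with [0]
Visit order: [0, 1, 2, 3, 5, 4, 6]


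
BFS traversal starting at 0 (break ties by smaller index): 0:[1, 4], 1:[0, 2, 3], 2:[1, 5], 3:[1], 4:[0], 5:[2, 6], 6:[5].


BFS queue: start with [0]
Visit order: [0, 1, 4, 2, 3, 5, 6]


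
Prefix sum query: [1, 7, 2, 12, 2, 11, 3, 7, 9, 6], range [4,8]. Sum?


Prefix sums: [0, 1, 8, 10, 22, 24, 35, 38, 45, 54, 60]
Sum[4..8] = prefix[9] - prefix[4] = 54 - 22 = 32


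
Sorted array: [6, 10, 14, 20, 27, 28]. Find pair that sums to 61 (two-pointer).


Two pointers: lo=0, hi=5
No pair sums to 61


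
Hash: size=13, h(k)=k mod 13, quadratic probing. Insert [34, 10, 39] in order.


Insertions: 34->slot 8; 10->slot 10; 39->slot 0
Table: [39, None, None, None, None, None, None, None, 34, None, 10, None, None]
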